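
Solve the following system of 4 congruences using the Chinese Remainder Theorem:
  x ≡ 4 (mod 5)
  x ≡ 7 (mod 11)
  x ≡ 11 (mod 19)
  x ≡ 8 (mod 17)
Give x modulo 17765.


Product of moduli M = 5 · 11 · 19 · 17 = 17765.
Merge one congruence at a time:
  Start: x ≡ 4 (mod 5).
  Combine with x ≡ 7 (mod 11); new modulus lcm = 55.
    Write x = 4 + 5·t and substitute into x ≡ 7 (mod 11): 5·t ≡ 7 − 4 = 3 (mod 11).
    The inverse of 5 mod 11 is 9 (since 5·9 = 45 = 4·11 + 1), so t ≡ 9·3 = 27 ≡ 5 (mod 11).
    Then x = 4 + 5·5 = 29, valid modulo lcm(5, 11) = 55: x ≡ 29 (mod 55).
  Combine with x ≡ 11 (mod 19); new modulus lcm = 1045.
    Write x = 29 + 55·t and substitute into x ≡ 11 (mod 19): 55·t ≡ 11 − 29 = -18 (mod 19).
    Reduce coefficients mod 19: 17·t ≡ 1 (mod 19).
    The inverse of 17 mod 19 is 9 (since 17·9 = 153 = 8·19 + 1), so t ≡ 9·1 = 9 ≡ 9 (mod 19).
    Then x = 29 + 55·9 = 524, valid modulo lcm(55, 19) = 1045: x ≡ 524 (mod 1045).
  Combine with x ≡ 8 (mod 17); new modulus lcm = 17765.
    Write x = 524 + 1045·t and substitute into x ≡ 8 (mod 17): 1045·t ≡ 8 − 524 = -516 (mod 17).
    Reduce coefficients mod 17: 8·t ≡ 11 (mod 17).
    The inverse of 8 mod 17 is 15 (since 8·15 = 120 = 7·17 + 1), so t ≡ 15·11 = 165 ≡ 12 (mod 17).
    Then x = 524 + 1045·12 = 13064, valid modulo lcm(1045, 17) = 17765: x ≡ 13064 (mod 17765).
Verify against each original: 13064 mod 5 = 4, 13064 mod 11 = 7, 13064 mod 19 = 11, 13064 mod 17 = 8.

x ≡ 13064 (mod 17765).


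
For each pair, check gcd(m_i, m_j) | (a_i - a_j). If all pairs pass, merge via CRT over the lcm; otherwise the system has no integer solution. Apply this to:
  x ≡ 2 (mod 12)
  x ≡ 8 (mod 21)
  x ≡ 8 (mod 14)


Moduli 12, 21, 14 are not pairwise coprime, so CRT works modulo lcm(m_i) when all pairwise compatibility conditions hold.
Pairwise compatibility: gcd(m_i, m_j) must divide a_i - a_j for every pair.
Merge one congruence at a time:
  Start: x ≡ 2 (mod 12).
  Combine with x ≡ 8 (mod 21): gcd(12, 21) = 3; 8 - 2 = 6, which IS divisible by 3, so compatible.
    Write x = 2 + 12·t and substitute into x ≡ 8 (mod 21): 12·t ≡ 8 − 2 = 6 (mod 21).
    Divide the congruence (and modulus) by g = 3: 4·t ≡ 2 (mod 7).
    The inverse of 4 mod 7 is 2 (since 4·2 = 8 = 1·7 + 1), so t ≡ 2·2 = 4 ≡ 4 (mod 7).
    Then x = 2 + 12·4 = 50, valid modulo lcm(12, 21) = 84: x ≡ 50 (mod 84).
  Combine with x ≡ 8 (mod 14): gcd(84, 14) = 14; 8 - 50 = -42, which IS divisible by 14, so compatible.
    Write x = 50 + 84·t and substitute into x ≡ 8 (mod 14): 84·t ≡ 8 − 50 = -42 (mod 14).
    Divide the congruence (and modulus) by g = 14: 6·t ≡ -3 (mod 1).
    Modulo 1 every t works; take t = 0.
    Then x = 50 + 84·0 = 50, valid modulo lcm(84, 14) = 84: x ≡ 50 (mod 84).
Verify: 50 mod 12 = 2, 50 mod 21 = 8, 50 mod 14 = 8.

x ≡ 50 (mod 84).


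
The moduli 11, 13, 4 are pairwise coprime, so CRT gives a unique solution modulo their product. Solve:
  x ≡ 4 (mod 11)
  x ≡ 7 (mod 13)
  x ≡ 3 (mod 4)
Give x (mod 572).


Moduli 11, 13, 4 are pairwise coprime; by CRT there is a unique solution modulo M = 11 · 13 · 4 = 572.
Solve pairwise, accumulating the modulus:
  Start with x ≡ 4 (mod 11).
  Combine with x ≡ 7 (mod 13): since gcd(11, 13) = 1, we get a unique residue mod 143.
    Write x = 4 + 11·t and substitute into x ≡ 7 (mod 13): 11·t ≡ 7 − 4 = 3 (mod 13).
    The inverse of 11 mod 13 is 6 (since 11·6 = 66 = 5·13 + 1), so t ≡ 6·3 = 18 ≡ 5 (mod 13).
    Then x = 4 + 11·5 = 59, valid modulo lcm(11, 13) = 143: x ≡ 59 (mod 143).
  Combine with x ≡ 3 (mod 4): since gcd(143, 4) = 1, we get a unique residue mod 572.
    Write x = 59 + 143·t and substitute into x ≡ 3 (mod 4): 143·t ≡ 3 − 59 = -56 (mod 4).
    Reduce coefficients mod 4: 3·t ≡ 0 (mod 4).
    The inverse of 3 mod 4 is 3 (since 3·3 = 9 = 2·4 + 1), so t ≡ 3·0 = 0 ≡ 0 (mod 4).
    Then x = 59 + 143·0 = 59, valid modulo lcm(143, 4) = 572: x ≡ 59 (mod 572).
Verify: 59 mod 11 = 4 ✓, 59 mod 13 = 7 ✓, 59 mod 4 = 3 ✓.

x ≡ 59 (mod 572).


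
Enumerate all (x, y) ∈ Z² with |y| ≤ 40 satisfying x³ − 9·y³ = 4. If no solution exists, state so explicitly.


The equation is x³ - 9y³ = 4. For fixed y, x³ = 9·y³ + 4, so a solution requires the RHS to be a perfect cube.
Strategy: iterate y from -40 to 40, compute RHS = 9·y³ + 4, and check whether it is a (positive or negative) perfect cube.
Check small values of y:
  y = 0: RHS = 4 is not a perfect cube.
  y = 1: RHS = 13 is not a perfect cube.
  y = -1: RHS = -5 is not a perfect cube.
  y = 2: RHS = 76 is not a perfect cube.
  y = -2: RHS = -68 is not a perfect cube.
  y = 3: RHS = 247 is not a perfect cube.
  y = -3: RHS = -239 is not a perfect cube.
Continuing the search up to |y| = 40 finds no solutions either.
No (x, y) in the scanned range satisfies the equation.

No integer solutions with |y| ≤ 40.


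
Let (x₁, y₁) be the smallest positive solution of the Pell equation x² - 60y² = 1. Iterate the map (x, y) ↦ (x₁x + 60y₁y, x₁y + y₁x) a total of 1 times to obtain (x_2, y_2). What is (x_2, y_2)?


Step 1: Find the fundamental solution (x₁, y₁) of x² - 60y² = 1.
  Expand √60 as a continued fraction. a₀ = ⌊√60⌋ = 7; iterate m_{k+1} = d_k·a_k − m_k, d_{k+1} = (60 − m_{k+1}²)/d_k, a_{k+1} = ⌊(a₀ + m_{k+1})/d_{k+1}⌋ (starting m₀ = 0, d₀ = 1), with convergents p_k = a_k·p_{k-1} + p_{k-2}, q_k = a_k·q_{k-1} + q_{k-2} (p₋₁ = 1, q₋₁ = 0):
  k = 0: a₀ = 7; p₀/q₀ = 7/1; p₀² − 60·q₀² = 49 − 60 = -11.
  k = 1: m = 7, d = 11, a = ⌊(7 + 7)/11⌋ = 1; p/q = (1·7 + 1)/(1·1 + 0) = 8/1; p² − 60·q² = 64 − 60 = 4.
  k = 2: m = 4, d = 4, a = ⌊(7 + 4)/4⌋ = 2; p/q = (2·8 + 7)/(2·1 + 1) = 23/3; p² − 60·q² = 529 − 540 = -11.
  k = 3: m = 4, d = 11, a = ⌊(7 + 4)/11⌋ = 1; p/q = (1·23 + 8)/(1·3 + 1) = 31/4; p² − 60·q² = 961 − 960 = 1.
  The first convergent with p² − 60·q² = 1 gives the fundamental solution (x₁, y₁) = (31, 4).
Step 2: Apply the recurrence (x_{n+1}, y_{n+1}) = (x₁x_n + 60y₁y_n, x₁y_n + y₁x_n) repeatedly.
  From (x_1, y_1) = (31, 4): x_2 = 31·31 + 60·4·4 = 1921; y_2 = 31·4 + 4·31 = 248.
Step 3: Verify x_2² - 60·y_2² = 3690241 - 3690240 = 1 (should be 1). ✓

(x_1, y_1) = (31, 4); (x_2, y_2) = (1921, 248).


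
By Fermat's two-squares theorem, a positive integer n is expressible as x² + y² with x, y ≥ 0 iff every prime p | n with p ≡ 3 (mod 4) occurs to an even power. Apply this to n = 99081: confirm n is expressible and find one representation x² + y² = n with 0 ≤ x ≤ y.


Step 1: Factor n = 99081 = 3^2 · 101 · 109.
Step 2: Check the mod-4 condition on each prime factor: 3 ≡ 3 (mod 4), exponent 2 (must be even); 101 ≡ 1 (mod 4), exponent 1; 109 ≡ 1 (mod 4), exponent 1.
All primes ≡ 3 (mod 4) appear to even exponent (or don't appear), so by the two-squares theorem n IS expressible as a sum of two squares.
Step 3: Build a representation. Group n = k² · m with k = 3 and m = 101 · 109 = 11009 (a product of primes ≡ 1 (mod 4)); a representation of m scales to one of n via (k·x)² + (k·y)² = k²(x² + y²). Each prime p ≡ 1 (mod 4) is itself a sum of two squares; find a² by testing p − a² for a perfect square:
  101: 101 − 1² = 100 = 10² ⇒ 101 = 1² + 10².
  109: 109 − 1² = 108, 109 − 2² = 105, 109 − 3² = 100 = 10² ⇒ 109 = 3² + 10².
  Combine using the Brahmagupta–Fibonacci identity (a² + b²)(c² + d²) = (ac − bd)² + (ad + bc)² = (ac + bd)² + (ad − bc)²:
  101 · 109 = 11009: from (1² + 10²)(3² + 10²), take (1·3 − 10·10, 1·10 + 10·3) = (3 − 100, 10 + 30) = (-97, 40); dropping signs (only squares matter) gives (97, 40); check 97² + 40² = 9409 + 1600 = 11009 ✓.
  Scale by k = 3: (3·97, 3·40) = (291, 120).
Step 4: Order so x ≤ y and verify: 120² + 291² = 14400 + 84681 = 99081 = n. ✓

n = 99081 = 120² + 291² (one valid representation with x ≤ y).


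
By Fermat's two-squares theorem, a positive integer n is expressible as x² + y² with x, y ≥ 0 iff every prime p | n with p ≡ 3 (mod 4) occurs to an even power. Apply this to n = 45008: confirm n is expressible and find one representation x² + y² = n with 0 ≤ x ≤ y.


Step 1: Factor n = 45008 = 2^4 · 29 · 97.
Step 2: Check the mod-4 condition on each prime factor: 2 = 2 (special); 29 ≡ 1 (mod 4), exponent 1; 97 ≡ 1 (mod 4), exponent 1.
All primes ≡ 3 (mod 4) appear to even exponent (or don't appear), so by the two-squares theorem n IS expressible as a sum of two squares.
Step 3: Build a representation. Group n = k² · m with k = 4 and m = 29 · 97 = 2813 (a product of primes ≡ 1 (mod 4)); a representation of m scales to one of n via (k·x)² + (k·y)² = k²(x² + y²). Each prime p ≡ 1 (mod 4) is itself a sum of two squares; find a² by testing p − a² for a perfect square:
  29: 29 − 1² = 28, 29 − 2² = 25 = 5² ⇒ 29 = 2² + 5².
  97: 97 − 1² = 96, 97 − 2² = 93, 97 − 3² = 88, 97 − 4² = 81 = 9² ⇒ 97 = 4² + 9².
  Combine using the Brahmagupta–Fibonacci identity (a² + b²)(c² + d²) = (ac − bd)² + (ad + bc)² = (ac + bd)² + (ad − bc)²:
  29 · 97 = 2813: from (2² + 5²)(4² + 9²), take (2·4 − 5·9, 2·9 + 5·4) = (8 − 45, 18 + 20) = (-37, 38); dropping signs (only squares matter) gives (37, 38); check 37² + 38² = 1369 + 1444 = 2813 ✓.
  Scale by k = 4: (4·37, 4·38) = (148, 152).
Step 4: Order so x ≤ y and verify: 148² + 152² = 21904 + 23104 = 45008 = n. ✓

n = 45008 = 148² + 152² (one valid representation with x ≤ y).


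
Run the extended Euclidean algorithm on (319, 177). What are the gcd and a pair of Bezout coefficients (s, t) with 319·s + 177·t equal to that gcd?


Euclidean algorithm on (319, 177) — divide until remainder is 0:
  319 = 1 · 177 + 142
  177 = 1 · 142 + 35
  142 = 4 · 35 + 2
  35 = 17 · 2 + 1
  2 = 2 · 1 + 0
gcd(319, 177) = 1.
Track Bezout coefficients alongside the remainders: start with r₀ = 319 = a·1 + b·0 (s = 1, t = 0) and r₁ = 177 = a·0 + b·1 (s = 0, t = 1); each new remainder r_{k+1} = r_{k-1} − q_k·r_k inherits s_{k+1} = s_{k-1} − q_k·s_k, t_{k+1} = t_{k-1} − q_k·t_k, so r_k = a·s_k + b·t_k at every step:
  q = 1: r = 142, s = 1 − 1·0 = 1, t = 0 − 1·1 = -1  (check: 319·1 + 177·(-1) = 142)
  q = 1: r = 35, s = 0 − 1·1 = -1, t = 1 − 1·(-1) = 2  (check: 319·(-1) + 177·2 = 35)
  q = 4: r = 2, s = 1 − 4·(-1) = 5, t = -1 − 4·2 = -9  (check: 319·5 + 177·(-9) = 2)
  q = 17: r = 1, s = -1 − 17·5 = -86, t = 2 − 17·(-9) = 155  (check: 319·(-86) + 177·155 = 1)
The row with r = 1 (the gcd) gives the Bezout coefficients s = -86, t = 155.
Result: 319 · (-86) + 177 · (155) = 1.

gcd(319, 177) = 1; s = -86, t = 155 (check: 319·(-86) + 177·155 = 1).


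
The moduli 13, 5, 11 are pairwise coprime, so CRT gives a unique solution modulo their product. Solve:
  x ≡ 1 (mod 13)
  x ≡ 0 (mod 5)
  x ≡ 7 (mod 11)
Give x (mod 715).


Moduli 13, 5, 11 are pairwise coprime; by CRT there is a unique solution modulo M = 13 · 5 · 11 = 715.
Solve pairwise, accumulating the modulus:
  Start with x ≡ 1 (mod 13).
  Combine with x ≡ 0 (mod 5): since gcd(13, 5) = 1, we get a unique residue mod 65.
    Write x = 1 + 13·t and substitute into x ≡ 0 (mod 5): 13·t ≡ 0 − 1 = -1 (mod 5).
    Reduce coefficients mod 5: 3·t ≡ 4 (mod 5).
    The inverse of 3 mod 5 is 2 (since 3·2 = 6 = 1·5 + 1), so t ≡ 2·4 = 8 ≡ 3 (mod 5).
    Then x = 1 + 13·3 = 40, valid modulo lcm(13, 5) = 65: x ≡ 40 (mod 65).
  Combine with x ≡ 7 (mod 11): since gcd(65, 11) = 1, we get a unique residue mod 715.
    Write x = 40 + 65·t and substitute into x ≡ 7 (mod 11): 65·t ≡ 7 − 40 = -33 (mod 11).
    Reduce coefficients mod 11: 10·t ≡ 0 (mod 11).
    The inverse of 10 mod 11 is 10 (since 10·10 = 100 = 9·11 + 1), so t ≡ 10·0 = 0 ≡ 0 (mod 11).
    Then x = 40 + 65·0 = 40, valid modulo lcm(65, 11) = 715: x ≡ 40 (mod 715).
Verify: 40 mod 13 = 1 ✓, 40 mod 5 = 0 ✓, 40 mod 11 = 7 ✓.

x ≡ 40 (mod 715).


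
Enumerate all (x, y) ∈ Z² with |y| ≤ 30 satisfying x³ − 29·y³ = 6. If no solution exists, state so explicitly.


The equation is x³ - 29y³ = 6. For fixed y, x³ = 29·y³ + 6, so a solution requires the RHS to be a perfect cube.
Strategy: iterate y from -30 to 30, compute RHS = 29·y³ + 6, and check whether it is a (positive or negative) perfect cube.
Check small values of y:
  y = 0: RHS = 6 is not a perfect cube.
  y = 1: RHS = 35 is not a perfect cube.
  y = -1: RHS = -23 is not a perfect cube.
  y = 2: RHS = 238 is not a perfect cube.
  y = -2: RHS = -226 is not a perfect cube.
  y = 3: RHS = 789 is not a perfect cube.
  y = -3: RHS = -777 is not a perfect cube.
Continuing the search up to |y| = 30 finds no solutions either.
No (x, y) in the scanned range satisfies the equation.

No integer solutions with |y| ≤ 30.


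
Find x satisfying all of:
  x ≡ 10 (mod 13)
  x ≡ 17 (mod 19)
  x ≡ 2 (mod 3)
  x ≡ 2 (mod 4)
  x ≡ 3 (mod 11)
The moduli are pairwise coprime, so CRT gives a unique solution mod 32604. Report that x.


Product of moduli M = 13 · 19 · 3 · 4 · 11 = 32604.
Merge one congruence at a time:
  Start: x ≡ 10 (mod 13).
  Combine with x ≡ 17 (mod 19); new modulus lcm = 247.
    Write x = 10 + 13·t and substitute into x ≡ 17 (mod 19): 13·t ≡ 17 − 10 = 7 (mod 19).
    The inverse of 13 mod 19 is 3 (since 13·3 = 39 = 2·19 + 1), so t ≡ 3·7 = 21 ≡ 2 (mod 19).
    Then x = 10 + 13·2 = 36, valid modulo lcm(13, 19) = 247: x ≡ 36 (mod 247).
  Combine with x ≡ 2 (mod 3); new modulus lcm = 741.
    Write x = 36 + 247·t and substitute into x ≡ 2 (mod 3): 247·t ≡ 2 − 36 = -34 (mod 3).
    Reduce coefficients mod 3: 1·t ≡ 2 (mod 3).
    So t ≡ 2 (mod 3).
    Then x = 36 + 247·2 = 530, valid modulo lcm(247, 3) = 741: x ≡ 530 (mod 741).
  Combine with x ≡ 2 (mod 4); new modulus lcm = 2964.
    Write x = 530 + 741·t and substitute into x ≡ 2 (mod 4): 741·t ≡ 2 − 530 = -528 (mod 4).
    Reduce coefficients mod 4: 1·t ≡ 0 (mod 4).
    So t ≡ 0 (mod 4).
    Then x = 530 + 741·0 = 530, valid modulo lcm(741, 4) = 2964: x ≡ 530 (mod 2964).
  Combine with x ≡ 3 (mod 11); new modulus lcm = 32604.
    Write x = 530 + 2964·t and substitute into x ≡ 3 (mod 11): 2964·t ≡ 3 − 530 = -527 (mod 11).
    Reduce coefficients mod 11: 5·t ≡ 1 (mod 11).
    The inverse of 5 mod 11 is 9 (since 5·9 = 45 = 4·11 + 1), so t ≡ 9·1 = 9 ≡ 9 (mod 11).
    Then x = 530 + 2964·9 = 27206, valid modulo lcm(2964, 11) = 32604: x ≡ 27206 (mod 32604).
Verify against each original: 27206 mod 13 = 10, 27206 mod 19 = 17, 27206 mod 3 = 2, 27206 mod 4 = 2, 27206 mod 11 = 3.

x ≡ 27206 (mod 32604).


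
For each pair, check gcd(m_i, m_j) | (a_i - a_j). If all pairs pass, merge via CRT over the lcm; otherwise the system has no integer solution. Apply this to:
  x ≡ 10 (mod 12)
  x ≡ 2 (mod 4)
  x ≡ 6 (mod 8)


Moduli 12, 4, 8 are not pairwise coprime, so CRT works modulo lcm(m_i) when all pairwise compatibility conditions hold.
Pairwise compatibility: gcd(m_i, m_j) must divide a_i - a_j for every pair.
Merge one congruence at a time:
  Start: x ≡ 10 (mod 12).
  Combine with x ≡ 2 (mod 4): gcd(12, 4) = 4; 2 - 10 = -8, which IS divisible by 4, so compatible.
    Write x = 10 + 12·t and substitute into x ≡ 2 (mod 4): 12·t ≡ 2 − 10 = -8 (mod 4).
    Divide the congruence (and modulus) by g = 4: 3·t ≡ -2 (mod 1).
    Modulo 1 every t works; take t = 0.
    Then x = 10 + 12·0 = 10, valid modulo lcm(12, 4) = 12: x ≡ 10 (mod 12).
  Combine with x ≡ 6 (mod 8): gcd(12, 8) = 4; 6 - 10 = -4, which IS divisible by 4, so compatible.
    Write x = 10 + 12·t and substitute into x ≡ 6 (mod 8): 12·t ≡ 6 − 10 = -4 (mod 8).
    Divide the congruence (and modulus) by g = 4: 3·t ≡ -1 (mod 2).
    Reduce coefficients mod 2: 1·t ≡ 1 (mod 2).
    So t ≡ 1 (mod 2).
    Then x = 10 + 12·1 = 22, valid modulo lcm(12, 8) = 24: x ≡ 22 (mod 24).
Verify: 22 mod 12 = 10, 22 mod 4 = 2, 22 mod 8 = 6.

x ≡ 22 (mod 24).


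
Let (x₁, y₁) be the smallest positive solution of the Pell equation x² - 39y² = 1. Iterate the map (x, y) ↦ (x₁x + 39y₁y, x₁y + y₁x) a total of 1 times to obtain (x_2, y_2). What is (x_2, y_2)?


Step 1: Find the fundamental solution (x₁, y₁) of x² - 39y² = 1.
  Expand √39 as a continued fraction. a₀ = ⌊√39⌋ = 6; iterate m_{k+1} = d_k·a_k − m_k, d_{k+1} = (39 − m_{k+1}²)/d_k, a_{k+1} = ⌊(a₀ + m_{k+1})/d_{k+1}⌋ (starting m₀ = 0, d₀ = 1), with convergents p_k = a_k·p_{k-1} + p_{k-2}, q_k = a_k·q_{k-1} + q_{k-2} (p₋₁ = 1, q₋₁ = 0):
  k = 0: a₀ = 6; p₀/q₀ = 6/1; p₀² − 39·q₀² = 36 − 39 = -3.
  k = 1: m = 6, d = 3, a = ⌊(6 + 6)/3⌋ = 4; p/q = (4·6 + 1)/(4·1 + 0) = 25/4; p² − 39·q² = 625 − 624 = 1.
  The first convergent with p² − 39·q² = 1 gives the fundamental solution (x₁, y₁) = (25, 4).
Step 2: Apply the recurrence (x_{n+1}, y_{n+1}) = (x₁x_n + 39y₁y_n, x₁y_n + y₁x_n) repeatedly.
  From (x_1, y_1) = (25, 4): x_2 = 25·25 + 39·4·4 = 1249; y_2 = 25·4 + 4·25 = 200.
Step 3: Verify x_2² - 39·y_2² = 1560001 - 1560000 = 1 (should be 1). ✓

(x_1, y_1) = (25, 4); (x_2, y_2) = (1249, 200).


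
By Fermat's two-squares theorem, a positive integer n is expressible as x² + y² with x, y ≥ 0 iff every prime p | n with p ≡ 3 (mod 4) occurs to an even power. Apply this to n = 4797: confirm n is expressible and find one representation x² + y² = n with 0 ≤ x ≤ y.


Step 1: Factor n = 4797 = 3^2 · 13 · 41.
Step 2: Check the mod-4 condition on each prime factor: 3 ≡ 3 (mod 4), exponent 2 (must be even); 13 ≡ 1 (mod 4), exponent 1; 41 ≡ 1 (mod 4), exponent 1.
All primes ≡ 3 (mod 4) appear to even exponent (or don't appear), so by the two-squares theorem n IS expressible as a sum of two squares.
Step 3: Build a representation. Group n = k² · m with k = 3 and m = 13 · 41 = 533 (a product of primes ≡ 1 (mod 4)); a representation of m scales to one of n via (k·x)² + (k·y)² = k²(x² + y²). Each prime p ≡ 1 (mod 4) is itself a sum of two squares; find a² by testing p − a² for a perfect square:
  13: 13 − 1² = 12, 13 − 2² = 9 = 3² ⇒ 13 = 2² + 3².
  41: 41 − 1² = 40, 41 − 2² = 37, 41 − 3² = 32, 41 − 4² = 25 = 5² ⇒ 41 = 4² + 5².
  Combine using the Brahmagupta–Fibonacci identity (a² + b²)(c² + d²) = (ac − bd)² + (ad + bc)² = (ac + bd)² + (ad − bc)²:
  13 · 41 = 533: from (2² + 3²)(4² + 5²), take (2·4 − 3·5, 2·5 + 3·4) = (8 − 15, 10 + 12) = (-7, 22); dropping signs (only squares matter) gives (7, 22); check 7² + 22² = 49 + 484 = 533 ✓.
  Scale by k = 3: (3·7, 3·22) = (21, 66).
Step 4: Order so x ≤ y and verify: 21² + 66² = 441 + 4356 = 4797 = n. ✓

n = 4797 = 21² + 66² (one valid representation with x ≤ y).


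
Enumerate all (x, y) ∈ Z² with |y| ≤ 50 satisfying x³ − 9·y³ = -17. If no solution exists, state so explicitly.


The equation is x³ - 9y³ = -17. For fixed y, x³ = 9·y³ − 17, so a solution requires the RHS to be a perfect cube.
Strategy: iterate y from -50 to 50, compute RHS = 9·y³ − 17, and check whether it is a (positive or negative) perfect cube.
Check small values of y:
  y = 0: RHS = -17 is not a perfect cube.
  y = 1: RHS = -8 = (-2)³ ⇒ x = -2 works.
  y = -1: RHS = -26 is not a perfect cube.
  y = 2: RHS = 55 is not a perfect cube.
  y = -2: RHS = -89 is not a perfect cube.
  y = 3: RHS = 226 is not a perfect cube.
  y = -3: RHS = -260 is not a perfect cube.
Continuing, at y = 25: RHS = 140608 = (52)³ ⇒ x = 52 works.
Searching the remaining y in |y| ≤ 50 finds no further solutions.
Collected solutions: (-2, 1), (52, 25).

Solutions (with |y| ≤ 50): (-2, 1), (52, 25).


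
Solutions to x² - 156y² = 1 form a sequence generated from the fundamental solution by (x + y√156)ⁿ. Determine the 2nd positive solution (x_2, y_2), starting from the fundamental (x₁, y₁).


Step 1: Find the fundamental solution (x₁, y₁) of x² - 156y² = 1.
  Expand √156 as a continued fraction. a₀ = ⌊√156⌋ = 12; iterate m_{k+1} = d_k·a_k − m_k, d_{k+1} = (156 − m_{k+1}²)/d_k, a_{k+1} = ⌊(a₀ + m_{k+1})/d_{k+1}⌋ (starting m₀ = 0, d₀ = 1), with convergents p_k = a_k·p_{k-1} + p_{k-2}, q_k = a_k·q_{k-1} + q_{k-2} (p₋₁ = 1, q₋₁ = 0):
  k = 0: a₀ = 12; p₀/q₀ = 12/1; p₀² − 156·q₀² = 144 − 156 = -12.
  k = 1: m = 12, d = 12, a = ⌊(12 + 12)/12⌋ = 2; p/q = (2·12 + 1)/(2·1 + 0) = 25/2; p² − 156·q² = 625 − 624 = 1.
  The first convergent with p² − 156·q² = 1 gives the fundamental solution (x₁, y₁) = (25, 2).
Step 2: Apply the recurrence (x_{n+1}, y_{n+1}) = (x₁x_n + 156y₁y_n, x₁y_n + y₁x_n) repeatedly.
  From (x_1, y_1) = (25, 2): x_2 = 25·25 + 156·2·2 = 1249; y_2 = 25·2 + 2·25 = 100.
Step 3: Verify x_2² - 156·y_2² = 1560001 - 1560000 = 1 (should be 1). ✓

(x_1, y_1) = (25, 2); (x_2, y_2) = (1249, 100).


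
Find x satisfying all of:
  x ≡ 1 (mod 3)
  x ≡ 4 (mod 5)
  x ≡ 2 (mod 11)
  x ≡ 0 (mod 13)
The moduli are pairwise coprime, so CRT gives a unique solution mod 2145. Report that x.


Product of moduli M = 3 · 5 · 11 · 13 = 2145.
Merge one congruence at a time:
  Start: x ≡ 1 (mod 3).
  Combine with x ≡ 4 (mod 5); new modulus lcm = 15.
    Write x = 1 + 3·t and substitute into x ≡ 4 (mod 5): 3·t ≡ 4 − 1 = 3 (mod 5).
    The inverse of 3 mod 5 is 2 (since 3·2 = 6 = 1·5 + 1), so t ≡ 2·3 = 6 ≡ 1 (mod 5).
    Then x = 1 + 3·1 = 4, valid modulo lcm(3, 5) = 15: x ≡ 4 (mod 15).
  Combine with x ≡ 2 (mod 11); new modulus lcm = 165.
    Write x = 4 + 15·t and substitute into x ≡ 2 (mod 11): 15·t ≡ 2 − 4 = -2 (mod 11).
    Reduce coefficients mod 11: 4·t ≡ 9 (mod 11).
    The inverse of 4 mod 11 is 3 (since 4·3 = 12 = 1·11 + 1), so t ≡ 3·9 = 27 ≡ 5 (mod 11).
    Then x = 4 + 15·5 = 79, valid modulo lcm(15, 11) = 165: x ≡ 79 (mod 165).
  Combine with x ≡ 0 (mod 13); new modulus lcm = 2145.
    Write x = 79 + 165·t and substitute into x ≡ 0 (mod 13): 165·t ≡ 0 − 79 = -79 (mod 13).
    Reduce coefficients mod 13: 9·t ≡ 12 (mod 13).
    The inverse of 9 mod 13 is 3 (since 9·3 = 27 = 2·13 + 1), so t ≡ 3·12 = 36 ≡ 10 (mod 13).
    Then x = 79 + 165·10 = 1729, valid modulo lcm(165, 13) = 2145: x ≡ 1729 (mod 2145).
Verify against each original: 1729 mod 3 = 1, 1729 mod 5 = 4, 1729 mod 11 = 2, 1729 mod 13 = 0.

x ≡ 1729 (mod 2145).


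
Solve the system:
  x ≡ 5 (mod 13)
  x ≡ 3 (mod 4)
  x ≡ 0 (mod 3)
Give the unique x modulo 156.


Moduli 13, 4, 3 are pairwise coprime; by CRT there is a unique solution modulo M = 13 · 4 · 3 = 156.
Solve pairwise, accumulating the modulus:
  Start with x ≡ 5 (mod 13).
  Combine with x ≡ 3 (mod 4): since gcd(13, 4) = 1, we get a unique residue mod 52.
    Write x = 5 + 13·t and substitute into x ≡ 3 (mod 4): 13·t ≡ 3 − 5 = -2 (mod 4).
    Reduce coefficients mod 4: 1·t ≡ 2 (mod 4).
    So t ≡ 2 (mod 4).
    Then x = 5 + 13·2 = 31, valid modulo lcm(13, 4) = 52: x ≡ 31 (mod 52).
  Combine with x ≡ 0 (mod 3): since gcd(52, 3) = 1, we get a unique residue mod 156.
    Write x = 31 + 52·t and substitute into x ≡ 0 (mod 3): 52·t ≡ 0 − 31 = -31 (mod 3).
    Reduce coefficients mod 3: 1·t ≡ 2 (mod 3).
    So t ≡ 2 (mod 3).
    Then x = 31 + 52·2 = 135, valid modulo lcm(52, 3) = 156: x ≡ 135 (mod 156).
Verify: 135 mod 13 = 5 ✓, 135 mod 4 = 3 ✓, 135 mod 3 = 0 ✓.

x ≡ 135 (mod 156).


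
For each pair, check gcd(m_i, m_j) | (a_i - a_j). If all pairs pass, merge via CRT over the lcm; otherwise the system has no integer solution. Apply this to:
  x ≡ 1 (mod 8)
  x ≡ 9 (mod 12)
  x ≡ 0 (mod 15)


Moduli 8, 12, 15 are not pairwise coprime, so CRT works modulo lcm(m_i) when all pairwise compatibility conditions hold.
Pairwise compatibility: gcd(m_i, m_j) must divide a_i - a_j for every pair.
Merge one congruence at a time:
  Start: x ≡ 1 (mod 8).
  Combine with x ≡ 9 (mod 12): gcd(8, 12) = 4; 9 - 1 = 8, which IS divisible by 4, so compatible.
    Write x = 1 + 8·t and substitute into x ≡ 9 (mod 12): 8·t ≡ 9 − 1 = 8 (mod 12).
    Divide the congruence (and modulus) by g = 4: 2·t ≡ 2 (mod 3).
    The inverse of 2 mod 3 is 2 (since 2·2 = 4 = 1·3 + 1), so t ≡ 2·2 = 4 ≡ 1 (mod 3).
    Then x = 1 + 8·1 = 9, valid modulo lcm(8, 12) = 24: x ≡ 9 (mod 24).
  Combine with x ≡ 0 (mod 15): gcd(24, 15) = 3; 0 - 9 = -9, which IS divisible by 3, so compatible.
    Write x = 9 + 24·t and substitute into x ≡ 0 (mod 15): 24·t ≡ 0 − 9 = -9 (mod 15).
    Divide the congruence (and modulus) by g = 3: 8·t ≡ -3 (mod 5).
    Reduce coefficients mod 5: 3·t ≡ 2 (mod 5).
    The inverse of 3 mod 5 is 2 (since 3·2 = 6 = 1·5 + 1), so t ≡ 2·2 = 4 ≡ 4 (mod 5).
    Then x = 9 + 24·4 = 105, valid modulo lcm(24, 15) = 120: x ≡ 105 (mod 120).
Verify: 105 mod 8 = 1, 105 mod 12 = 9, 105 mod 15 = 0.

x ≡ 105 (mod 120).


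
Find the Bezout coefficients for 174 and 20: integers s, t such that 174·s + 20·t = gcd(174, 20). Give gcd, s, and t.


Euclidean algorithm on (174, 20) — divide until remainder is 0:
  174 = 8 · 20 + 14
  20 = 1 · 14 + 6
  14 = 2 · 6 + 2
  6 = 3 · 2 + 0
gcd(174, 20) = 2.
Track Bezout coefficients alongside the remainders: start with r₀ = 174 = a·1 + b·0 (s = 1, t = 0) and r₁ = 20 = a·0 + b·1 (s = 0, t = 1); each new remainder r_{k+1} = r_{k-1} − q_k·r_k inherits s_{k+1} = s_{k-1} − q_k·s_k, t_{k+1} = t_{k-1} − q_k·t_k, so r_k = a·s_k + b·t_k at every step:
  q = 8: r = 14, s = 1 − 8·0 = 1, t = 0 − 8·1 = -8  (check: 174·1 + 20·(-8) = 14)
  q = 1: r = 6, s = 0 − 1·1 = -1, t = 1 − 1·(-8) = 9  (check: 174·(-1) + 20·9 = 6)
  q = 2: r = 2, s = 1 − 2·(-1) = 3, t = -8 − 2·9 = -26  (check: 174·3 + 20·(-26) = 2)
The row with r = 2 (the gcd) gives the Bezout coefficients s = 3, t = -26.
Result: 174 · (3) + 20 · (-26) = 2.

gcd(174, 20) = 2; s = 3, t = -26 (check: 174·3 + 20·(-26) = 2).


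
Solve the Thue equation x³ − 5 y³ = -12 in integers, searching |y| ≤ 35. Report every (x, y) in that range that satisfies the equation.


The equation is x³ - 5y³ = -12. For fixed y, x³ = 5·y³ − 12, so a solution requires the RHS to be a perfect cube.
Strategy: iterate y from -35 to 35, compute RHS = 5·y³ − 12, and check whether it is a (positive or negative) perfect cube.
Check small values of y:
  y = 0: RHS = -12 is not a perfect cube.
  y = 1: RHS = -7 is not a perfect cube.
  y = -1: RHS = -17 is not a perfect cube.
  y = 2: RHS = 28 is not a perfect cube.
  y = -2: RHS = -52 is not a perfect cube.
  y = 3: RHS = 123 is not a perfect cube.
  y = -3: RHS = -147 is not a perfect cube.
Continuing the search up to |y| = 35 finds no solutions either.
No (x, y) in the scanned range satisfies the equation.

No integer solutions with |y| ≤ 35.


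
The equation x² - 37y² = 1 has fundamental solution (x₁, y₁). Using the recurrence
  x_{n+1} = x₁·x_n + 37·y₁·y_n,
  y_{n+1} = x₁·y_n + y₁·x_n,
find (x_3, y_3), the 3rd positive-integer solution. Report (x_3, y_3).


Step 1: Find the fundamental solution (x₁, y₁) of x² - 37y² = 1.
  Expand √37 as a continued fraction. a₀ = ⌊√37⌋ = 6; iterate m_{k+1} = d_k·a_k − m_k, d_{k+1} = (37 − m_{k+1}²)/d_k, a_{k+1} = ⌊(a₀ + m_{k+1})/d_{k+1}⌋ (starting m₀ = 0, d₀ = 1), with convergents p_k = a_k·p_{k-1} + p_{k-2}, q_k = a_k·q_{k-1} + q_{k-2} (p₋₁ = 1, q₋₁ = 0):
  k = 0: a₀ = 6; p₀/q₀ = 6/1; p₀² − 37·q₀² = 36 − 37 = -1.
  k = 1: m = 6, d = 1, a = ⌊(6 + 6)/1⌋ = 12; p/q = (12·6 + 1)/(12·1 + 0) = 73/12; p² − 37·q² = 5329 − 5328 = 1.
  The first convergent with p² − 37·q² = 1 gives the fundamental solution (x₁, y₁) = (73, 12).
Step 2: Apply the recurrence (x_{n+1}, y_{n+1}) = (x₁x_n + 37y₁y_n, x₁y_n + y₁x_n) repeatedly.
  From (x_1, y_1) = (73, 12): x_2 = 73·73 + 37·12·12 = 10657; y_2 = 73·12 + 12·73 = 1752.
  From (x_2, y_2) = (10657, 1752): x_3 = 73·10657 + 37·12·1752 = 1555849; y_3 = 73·1752 + 12·10657 = 255780.
Step 3: Verify x_3² - 37·y_3² = 2420666110801 - 2420666110800 = 1 (should be 1). ✓

(x_1, y_1) = (73, 12); (x_3, y_3) = (1555849, 255780).


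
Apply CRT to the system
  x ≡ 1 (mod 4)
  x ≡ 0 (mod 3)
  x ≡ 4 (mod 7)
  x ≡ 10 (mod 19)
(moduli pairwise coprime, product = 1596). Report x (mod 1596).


Product of moduli M = 4 · 3 · 7 · 19 = 1596.
Merge one congruence at a time:
  Start: x ≡ 1 (mod 4).
  Combine with x ≡ 0 (mod 3); new modulus lcm = 12.
    Write x = 1 + 4·t and substitute into x ≡ 0 (mod 3): 4·t ≡ 0 − 1 = -1 (mod 3).
    Reduce coefficients mod 3: 1·t ≡ 2 (mod 3).
    So t ≡ 2 (mod 3).
    Then x = 1 + 4·2 = 9, valid modulo lcm(4, 3) = 12: x ≡ 9 (mod 12).
  Combine with x ≡ 4 (mod 7); new modulus lcm = 84.
    Write x = 9 + 12·t and substitute into x ≡ 4 (mod 7): 12·t ≡ 4 − 9 = -5 (mod 7).
    Reduce coefficients mod 7: 5·t ≡ 2 (mod 7).
    The inverse of 5 mod 7 is 3 (since 5·3 = 15 = 2·7 + 1), so t ≡ 3·2 = 6 ≡ 6 (mod 7).
    Then x = 9 + 12·6 = 81, valid modulo lcm(12, 7) = 84: x ≡ 81 (mod 84).
  Combine with x ≡ 10 (mod 19); new modulus lcm = 1596.
    Write x = 81 + 84·t and substitute into x ≡ 10 (mod 19): 84·t ≡ 10 − 81 = -71 (mod 19).
    Reduce coefficients mod 19: 8·t ≡ 5 (mod 19).
    The inverse of 8 mod 19 is 12 (since 8·12 = 96 = 5·19 + 1), so t ≡ 12·5 = 60 ≡ 3 (mod 19).
    Then x = 81 + 84·3 = 333, valid modulo lcm(84, 19) = 1596: x ≡ 333 (mod 1596).
Verify against each original: 333 mod 4 = 1, 333 mod 3 = 0, 333 mod 7 = 4, 333 mod 19 = 10.

x ≡ 333 (mod 1596).


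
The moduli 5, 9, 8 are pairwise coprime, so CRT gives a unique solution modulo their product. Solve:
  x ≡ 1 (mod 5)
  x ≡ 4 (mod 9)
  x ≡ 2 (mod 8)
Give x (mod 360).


Moduli 5, 9, 8 are pairwise coprime; by CRT there is a unique solution modulo M = 5 · 9 · 8 = 360.
Solve pairwise, accumulating the modulus:
  Start with x ≡ 1 (mod 5).
  Combine with x ≡ 4 (mod 9): since gcd(5, 9) = 1, we get a unique residue mod 45.
    Write x = 1 + 5·t and substitute into x ≡ 4 (mod 9): 5·t ≡ 4 − 1 = 3 (mod 9).
    The inverse of 5 mod 9 is 2 (since 5·2 = 10 = 1·9 + 1), so t ≡ 2·3 = 6 ≡ 6 (mod 9).
    Then x = 1 + 5·6 = 31, valid modulo lcm(5, 9) = 45: x ≡ 31 (mod 45).
  Combine with x ≡ 2 (mod 8): since gcd(45, 8) = 1, we get a unique residue mod 360.
    Write x = 31 + 45·t and substitute into x ≡ 2 (mod 8): 45·t ≡ 2 − 31 = -29 (mod 8).
    Reduce coefficients mod 8: 5·t ≡ 3 (mod 8).
    The inverse of 5 mod 8 is 5 (since 5·5 = 25 = 3·8 + 1), so t ≡ 5·3 = 15 ≡ 7 (mod 8).
    Then x = 31 + 45·7 = 346, valid modulo lcm(45, 8) = 360: x ≡ 346 (mod 360).
Verify: 346 mod 5 = 1 ✓, 346 mod 9 = 4 ✓, 346 mod 8 = 2 ✓.

x ≡ 346 (mod 360).


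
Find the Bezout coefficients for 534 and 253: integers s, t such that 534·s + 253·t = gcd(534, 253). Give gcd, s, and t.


Euclidean algorithm on (534, 253) — divide until remainder is 0:
  534 = 2 · 253 + 28
  253 = 9 · 28 + 1
  28 = 28 · 1 + 0
gcd(534, 253) = 1.
Track Bezout coefficients alongside the remainders: start with r₀ = 534 = a·1 + b·0 (s = 1, t = 0) and r₁ = 253 = a·0 + b·1 (s = 0, t = 1); each new remainder r_{k+1} = r_{k-1} − q_k·r_k inherits s_{k+1} = s_{k-1} − q_k·s_k, t_{k+1} = t_{k-1} − q_k·t_k, so r_k = a·s_k + b·t_k at every step:
  q = 2: r = 28, s = 1 − 2·0 = 1, t = 0 − 2·1 = -2  (check: 534·1 + 253·(-2) = 28)
  q = 9: r = 1, s = 0 − 9·1 = -9, t = 1 − 9·(-2) = 19  (check: 534·(-9) + 253·19 = 1)
The row with r = 1 (the gcd) gives the Bezout coefficients s = -9, t = 19.
Result: 534 · (-9) + 253 · (19) = 1.

gcd(534, 253) = 1; s = -9, t = 19 (check: 534·(-9) + 253·19 = 1).


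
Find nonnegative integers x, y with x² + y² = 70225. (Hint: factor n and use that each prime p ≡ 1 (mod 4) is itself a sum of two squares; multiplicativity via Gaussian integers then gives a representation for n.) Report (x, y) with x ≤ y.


Step 1: Factor n = 70225 = 5^2 · 53^2.
Step 2: Check the mod-4 condition on each prime factor: 5 ≡ 1 (mod 4), exponent 2; 53 ≡ 1 (mod 4), exponent 2.
All primes ≡ 3 (mod 4) appear to even exponent (or don't appear), so by the two-squares theorem n IS expressible as a sum of two squares.
Step 3: Build a representation. Group n = k² · m with k = 5 and m = 53 · 53 = 2809 (a product of primes ≡ 1 (mod 4)); a representation of m scales to one of n via (k·x)² + (k·y)² = k²(x² + y²). Each prime p ≡ 1 (mod 4) is itself a sum of two squares; find a² by testing p − a² for a perfect square:
  53: 53 − 1² = 52, 53 − 2² = 49 = 7² ⇒ 53 = 2² + 7².
  Combine using the Brahmagupta–Fibonacci identity (a² + b²)(c² + d²) = (ac − bd)² + (ad + bc)² = (ac + bd)² + (ad − bc)²:
  53 · 53 = 2809: from (2² + 7²)(2² + 7²), take (2·2 − 7·7, 2·7 + 7·2) = (4 − 49, 14 + 14) = (-45, 28); dropping signs (only squares matter) gives (45, 28); check 45² + 28² = 2025 + 784 = 2809 ✓.
  Scale by k = 5: (5·45, 5·28) = (225, 140).
Step 4: Order so x ≤ y and verify: 140² + 225² = 19600 + 50625 = 70225 = n. ✓

n = 70225 = 140² + 225² (one valid representation with x ≤ y).


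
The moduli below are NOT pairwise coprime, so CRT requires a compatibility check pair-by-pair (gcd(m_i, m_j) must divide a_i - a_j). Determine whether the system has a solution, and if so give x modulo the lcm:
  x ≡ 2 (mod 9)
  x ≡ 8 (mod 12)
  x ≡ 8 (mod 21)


Moduli 9, 12, 21 are not pairwise coprime, so CRT works modulo lcm(m_i) when all pairwise compatibility conditions hold.
Pairwise compatibility: gcd(m_i, m_j) must divide a_i - a_j for every pair.
Merge one congruence at a time:
  Start: x ≡ 2 (mod 9).
  Combine with x ≡ 8 (mod 12): gcd(9, 12) = 3; 8 - 2 = 6, which IS divisible by 3, so compatible.
    Write x = 2 + 9·t and substitute into x ≡ 8 (mod 12): 9·t ≡ 8 − 2 = 6 (mod 12).
    Divide the congruence (and modulus) by g = 3: 3·t ≡ 2 (mod 4).
    The inverse of 3 mod 4 is 3 (since 3·3 = 9 = 2·4 + 1), so t ≡ 3·2 = 6 ≡ 2 (mod 4).
    Then x = 2 + 9·2 = 20, valid modulo lcm(9, 12) = 36: x ≡ 20 (mod 36).
  Combine with x ≡ 8 (mod 21): gcd(36, 21) = 3; 8 - 20 = -12, which IS divisible by 3, so compatible.
    Write x = 20 + 36·t and substitute into x ≡ 8 (mod 21): 36·t ≡ 8 − 20 = -12 (mod 21).
    Divide the congruence (and modulus) by g = 3: 12·t ≡ -4 (mod 7).
    Reduce coefficients mod 7: 5·t ≡ 3 (mod 7).
    The inverse of 5 mod 7 is 3 (since 5·3 = 15 = 2·7 + 1), so t ≡ 3·3 = 9 ≡ 2 (mod 7).
    Then x = 20 + 36·2 = 92, valid modulo lcm(36, 21) = 252: x ≡ 92 (mod 252).
Verify: 92 mod 9 = 2, 92 mod 12 = 8, 92 mod 21 = 8.

x ≡ 92 (mod 252).


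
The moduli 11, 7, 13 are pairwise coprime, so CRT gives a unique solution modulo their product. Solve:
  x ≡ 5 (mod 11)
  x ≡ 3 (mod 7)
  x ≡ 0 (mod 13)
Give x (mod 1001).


Moduli 11, 7, 13 are pairwise coprime; by CRT there is a unique solution modulo M = 11 · 7 · 13 = 1001.
Solve pairwise, accumulating the modulus:
  Start with x ≡ 5 (mod 11).
  Combine with x ≡ 3 (mod 7): since gcd(11, 7) = 1, we get a unique residue mod 77.
    Write x = 5 + 11·t and substitute into x ≡ 3 (mod 7): 11·t ≡ 3 − 5 = -2 (mod 7).
    Reduce coefficients mod 7: 4·t ≡ 5 (mod 7).
    The inverse of 4 mod 7 is 2 (since 4·2 = 8 = 1·7 + 1), so t ≡ 2·5 = 10 ≡ 3 (mod 7).
    Then x = 5 + 11·3 = 38, valid modulo lcm(11, 7) = 77: x ≡ 38 (mod 77).
  Combine with x ≡ 0 (mod 13): since gcd(77, 13) = 1, we get a unique residue mod 1001.
    Write x = 38 + 77·t and substitute into x ≡ 0 (mod 13): 77·t ≡ 0 − 38 = -38 (mod 13).
    Reduce coefficients mod 13: 12·t ≡ 1 (mod 13).
    The inverse of 12 mod 13 is 12 (since 12·12 = 144 = 11·13 + 1), so t ≡ 12·1 = 12 ≡ 12 (mod 13).
    Then x = 38 + 77·12 = 962, valid modulo lcm(77, 13) = 1001: x ≡ 962 (mod 1001).
Verify: 962 mod 11 = 5 ✓, 962 mod 7 = 3 ✓, 962 mod 13 = 0 ✓.

x ≡ 962 (mod 1001).


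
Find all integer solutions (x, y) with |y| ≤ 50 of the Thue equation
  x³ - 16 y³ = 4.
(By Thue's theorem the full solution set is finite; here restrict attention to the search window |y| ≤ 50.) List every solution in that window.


The equation is x³ - 16y³ = 4. For fixed y, x³ = 16·y³ + 4, so a solution requires the RHS to be a perfect cube.
Strategy: iterate y from -50 to 50, compute RHS = 16·y³ + 4, and check whether it is a (positive or negative) perfect cube.
Check small values of y:
  y = 0: RHS = 4 is not a perfect cube.
  y = 1: RHS = 20 is not a perfect cube.
  y = -1: RHS = -12 is not a perfect cube.
  y = 2: RHS = 132 is not a perfect cube.
  y = -2: RHS = -124 is not a perfect cube.
  y = 3: RHS = 436 is not a perfect cube.
  y = -3: RHS = -428 is not a perfect cube.
Continuing the search up to |y| = 50 finds no solutions either.
No (x, y) in the scanned range satisfies the equation.

No integer solutions with |y| ≤ 50.


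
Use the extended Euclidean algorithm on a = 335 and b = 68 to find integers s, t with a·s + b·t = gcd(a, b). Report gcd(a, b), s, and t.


Euclidean algorithm on (335, 68) — divide until remainder is 0:
  335 = 4 · 68 + 63
  68 = 1 · 63 + 5
  63 = 12 · 5 + 3
  5 = 1 · 3 + 2
  3 = 1 · 2 + 1
  2 = 2 · 1 + 0
gcd(335, 68) = 1.
Track Bezout coefficients alongside the remainders: start with r₀ = 335 = a·1 + b·0 (s = 1, t = 0) and r₁ = 68 = a·0 + b·1 (s = 0, t = 1); each new remainder r_{k+1} = r_{k-1} − q_k·r_k inherits s_{k+1} = s_{k-1} − q_k·s_k, t_{k+1} = t_{k-1} − q_k·t_k, so r_k = a·s_k + b·t_k at every step:
  q = 4: r = 63, s = 1 − 4·0 = 1, t = 0 − 4·1 = -4  (check: 335·1 + 68·(-4) = 63)
  q = 1: r = 5, s = 0 − 1·1 = -1, t = 1 − 1·(-4) = 5  (check: 335·(-1) + 68·5 = 5)
  q = 12: r = 3, s = 1 − 12·(-1) = 13, t = -4 − 12·5 = -64  (check: 335·13 + 68·(-64) = 3)
  q = 1: r = 2, s = -1 − 1·13 = -14, t = 5 − 1·(-64) = 69  (check: 335·(-14) + 68·69 = 2)
  q = 1: r = 1, s = 13 − 1·(-14) = 27, t = -64 − 1·69 = -133  (check: 335·27 + 68·(-133) = 1)
The row with r = 1 (the gcd) gives the Bezout coefficients s = 27, t = -133.
Result: 335 · (27) + 68 · (-133) = 1.

gcd(335, 68) = 1; s = 27, t = -133 (check: 335·27 + 68·(-133) = 1).


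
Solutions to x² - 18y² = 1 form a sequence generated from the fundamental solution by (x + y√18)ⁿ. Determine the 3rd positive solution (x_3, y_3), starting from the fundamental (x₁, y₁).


Step 1: Find the fundamental solution (x₁, y₁) of x² - 18y² = 1.
  Expand √18 as a continued fraction. a₀ = ⌊√18⌋ = 4; iterate m_{k+1} = d_k·a_k − m_k, d_{k+1} = (18 − m_{k+1}²)/d_k, a_{k+1} = ⌊(a₀ + m_{k+1})/d_{k+1}⌋ (starting m₀ = 0, d₀ = 1), with convergents p_k = a_k·p_{k-1} + p_{k-2}, q_k = a_k·q_{k-1} + q_{k-2} (p₋₁ = 1, q₋₁ = 0):
  k = 0: a₀ = 4; p₀/q₀ = 4/1; p₀² − 18·q₀² = 16 − 18 = -2.
  k = 1: m = 4, d = 2, a = ⌊(4 + 4)/2⌋ = 4; p/q = (4·4 + 1)/(4·1 + 0) = 17/4; p² − 18·q² = 289 − 288 = 1.
  The first convergent with p² − 18·q² = 1 gives the fundamental solution (x₁, y₁) = (17, 4).
Step 2: Apply the recurrence (x_{n+1}, y_{n+1}) = (x₁x_n + 18y₁y_n, x₁y_n + y₁x_n) repeatedly.
  From (x_1, y_1) = (17, 4): x_2 = 17·17 + 18·4·4 = 577; y_2 = 17·4 + 4·17 = 136.
  From (x_2, y_2) = (577, 136): x_3 = 17·577 + 18·4·136 = 19601; y_3 = 17·136 + 4·577 = 4620.
Step 3: Verify x_3² - 18·y_3² = 384199201 - 384199200 = 1 (should be 1). ✓

(x_1, y_1) = (17, 4); (x_3, y_3) = (19601, 4620).


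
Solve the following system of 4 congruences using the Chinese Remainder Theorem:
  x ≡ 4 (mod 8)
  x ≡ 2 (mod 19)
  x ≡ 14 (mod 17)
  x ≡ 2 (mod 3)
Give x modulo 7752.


Product of moduli M = 8 · 19 · 17 · 3 = 7752.
Merge one congruence at a time:
  Start: x ≡ 4 (mod 8).
  Combine with x ≡ 2 (mod 19); new modulus lcm = 152.
    Write x = 4 + 8·t and substitute into x ≡ 2 (mod 19): 8·t ≡ 2 − 4 = -2 (mod 19).
    Reduce coefficients mod 19: 8·t ≡ 17 (mod 19).
    The inverse of 8 mod 19 is 12 (since 8·12 = 96 = 5·19 + 1), so t ≡ 12·17 = 204 ≡ 14 (mod 19).
    Then x = 4 + 8·14 = 116, valid modulo lcm(8, 19) = 152: x ≡ 116 (mod 152).
  Combine with x ≡ 14 (mod 17); new modulus lcm = 2584.
    Write x = 116 + 152·t and substitute into x ≡ 14 (mod 17): 152·t ≡ 14 − 116 = -102 (mod 17).
    Reduce coefficients mod 17: 16·t ≡ 0 (mod 17).
    The inverse of 16 mod 17 is 16 (since 16·16 = 256 = 15·17 + 1), so t ≡ 16·0 = 0 ≡ 0 (mod 17).
    Then x = 116 + 152·0 = 116, valid modulo lcm(152, 17) = 2584: x ≡ 116 (mod 2584).
  Combine with x ≡ 2 (mod 3); new modulus lcm = 7752.
    Write x = 116 + 2584·t and substitute into x ≡ 2 (mod 3): 2584·t ≡ 2 − 116 = -114 (mod 3).
    Reduce coefficients mod 3: 1·t ≡ 0 (mod 3).
    So t ≡ 0 (mod 3).
    Then x = 116 + 2584·0 = 116, valid modulo lcm(2584, 3) = 7752: x ≡ 116 (mod 7752).
Verify against each original: 116 mod 8 = 4, 116 mod 19 = 2, 116 mod 17 = 14, 116 mod 3 = 2.

x ≡ 116 (mod 7752).
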